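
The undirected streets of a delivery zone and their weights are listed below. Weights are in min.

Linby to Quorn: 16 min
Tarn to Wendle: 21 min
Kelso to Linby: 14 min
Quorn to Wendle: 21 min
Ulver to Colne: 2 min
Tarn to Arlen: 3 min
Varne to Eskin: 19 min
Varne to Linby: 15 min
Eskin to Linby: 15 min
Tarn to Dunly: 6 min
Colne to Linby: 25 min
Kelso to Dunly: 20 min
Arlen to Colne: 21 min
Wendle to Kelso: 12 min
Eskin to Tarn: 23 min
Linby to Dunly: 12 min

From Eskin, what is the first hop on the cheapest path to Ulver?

Candidate routes:
Eskin–Varne–Linby–Colne–Ulver: 19+15+25+2 = 61
Eskin–Tarn–Arlen–Colne–Ulver: 23+3+21+2 = 49
Eskin–Linby–Dunly–Tarn–Arlen–Colne–Ulver: 15+12+6+3+21+2 = 59
Eskin–Linby–Colne–Ulver: 15+25+2 = 42
Cheapest is Eskin–Linby–Colne–Ulver at 42 min.
So from Eskin the first move is to Linby.

Linby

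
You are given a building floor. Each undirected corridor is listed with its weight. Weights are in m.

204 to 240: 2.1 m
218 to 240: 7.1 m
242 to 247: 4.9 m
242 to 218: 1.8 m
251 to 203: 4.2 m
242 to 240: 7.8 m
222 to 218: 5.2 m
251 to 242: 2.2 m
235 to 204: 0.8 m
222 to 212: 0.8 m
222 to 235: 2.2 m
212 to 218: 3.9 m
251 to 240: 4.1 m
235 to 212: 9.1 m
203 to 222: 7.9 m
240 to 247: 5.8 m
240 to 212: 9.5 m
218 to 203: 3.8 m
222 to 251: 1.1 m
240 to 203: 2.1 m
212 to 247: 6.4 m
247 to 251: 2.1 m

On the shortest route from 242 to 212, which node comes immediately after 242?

251

Compare a few routes:
242–218–212: 1.8+3.9 = 5.7
242–218–222–212: 1.8+5.2+0.8 = 7.8
242–251–222–212: 2.2+1.1+0.8 = 4.1
The minimum is 4.1 m via 242–251–222–212.
So from 242 the first move is to 251.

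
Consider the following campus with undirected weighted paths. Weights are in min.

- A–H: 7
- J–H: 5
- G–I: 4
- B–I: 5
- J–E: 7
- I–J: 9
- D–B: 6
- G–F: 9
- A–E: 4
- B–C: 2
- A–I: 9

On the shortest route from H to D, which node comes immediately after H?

Enumerating some paths:
H → A → E → J → I → B → D: 7+4+7+9+5+6 = 38
H → J → E → A → I → B → D: 5+7+4+9+5+6 = 36
H → J → I → B → D: 5+9+5+6 = 25
H → A → I → B → D: 7+9+5+6 = 27
Cheapest is H → J → I → B → D at 25 min.
So from H the first move is to J.

J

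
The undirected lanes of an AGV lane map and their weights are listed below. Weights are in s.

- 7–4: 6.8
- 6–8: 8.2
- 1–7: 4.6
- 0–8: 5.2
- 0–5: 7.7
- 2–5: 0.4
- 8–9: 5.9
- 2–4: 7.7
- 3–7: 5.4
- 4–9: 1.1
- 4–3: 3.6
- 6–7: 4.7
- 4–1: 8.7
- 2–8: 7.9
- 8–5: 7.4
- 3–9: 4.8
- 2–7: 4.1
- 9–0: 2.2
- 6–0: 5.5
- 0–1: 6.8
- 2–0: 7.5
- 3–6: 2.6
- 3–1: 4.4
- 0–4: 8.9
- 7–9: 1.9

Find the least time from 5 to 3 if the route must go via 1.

Best 5 to 1: 5–2–7–1 costing 9.1
Best 1 to 3: 1–3 costing 4.4
Total via 1: 9.1 + 4.4 = 13.5 s.

13.5 s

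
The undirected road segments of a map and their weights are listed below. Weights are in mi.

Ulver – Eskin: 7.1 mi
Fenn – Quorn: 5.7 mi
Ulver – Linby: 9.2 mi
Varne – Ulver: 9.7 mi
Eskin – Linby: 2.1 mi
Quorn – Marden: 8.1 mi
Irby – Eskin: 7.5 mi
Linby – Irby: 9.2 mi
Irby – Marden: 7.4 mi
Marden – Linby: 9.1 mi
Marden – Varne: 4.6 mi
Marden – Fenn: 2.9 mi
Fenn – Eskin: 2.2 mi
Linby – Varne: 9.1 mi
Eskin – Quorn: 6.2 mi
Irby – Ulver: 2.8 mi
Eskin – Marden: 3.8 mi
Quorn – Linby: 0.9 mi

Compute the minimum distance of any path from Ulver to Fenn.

9.3 mi

Settle nodes by increasing distance from Ulver:
Ulver: 0
Irby: 2.8  (via Ulver)
Eskin: 7.1  (via Ulver)
Linby: 9.2  (via Ulver)
Fenn: 9.3  (via Eskin)
Shortest route: Ulver–Eskin–Fenn = 9.3 mi.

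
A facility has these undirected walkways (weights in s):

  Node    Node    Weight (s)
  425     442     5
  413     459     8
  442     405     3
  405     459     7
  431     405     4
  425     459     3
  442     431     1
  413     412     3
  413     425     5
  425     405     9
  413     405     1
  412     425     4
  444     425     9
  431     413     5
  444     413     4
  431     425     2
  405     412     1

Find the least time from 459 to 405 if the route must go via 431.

9 s

Shortest 459→431: 459–425–431 = 5
Shortest 431→405: 431–405 = 4
Total via 431: 5 + 4 = 9 s.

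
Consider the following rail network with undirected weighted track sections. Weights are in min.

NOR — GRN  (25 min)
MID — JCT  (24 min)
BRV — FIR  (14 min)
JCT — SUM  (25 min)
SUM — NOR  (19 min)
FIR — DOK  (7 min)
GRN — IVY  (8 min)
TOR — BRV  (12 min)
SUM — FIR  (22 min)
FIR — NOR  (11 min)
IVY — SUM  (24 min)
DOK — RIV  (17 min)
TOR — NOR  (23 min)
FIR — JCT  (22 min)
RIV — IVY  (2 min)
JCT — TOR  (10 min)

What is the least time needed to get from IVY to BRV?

40 min

Candidate routes:
IVY–SUM–NOR–FIR–BRV: 24+19+11+14 = 68
IVY–SUM–FIR–BRV: 24+22+14 = 60
IVY–RIV–DOK–FIR–BRV: 2+17+7+14 = 40
IVY–GRN–NOR–FIR–BRV: 8+25+11+14 = 58
The minimum is 40 min via IVY–RIV–DOK–FIR–BRV.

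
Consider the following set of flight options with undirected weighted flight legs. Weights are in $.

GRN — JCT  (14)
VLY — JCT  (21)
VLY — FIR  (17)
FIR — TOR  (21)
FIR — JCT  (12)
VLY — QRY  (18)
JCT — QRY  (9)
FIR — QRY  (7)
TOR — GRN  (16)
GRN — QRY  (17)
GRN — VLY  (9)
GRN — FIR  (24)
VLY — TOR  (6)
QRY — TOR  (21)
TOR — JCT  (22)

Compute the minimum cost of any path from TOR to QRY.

$21

Candidate routes:
TOR–VLY–QRY: 6+18 = 24
TOR–FIR–QRY: 21+7 = 28
TOR–VLY–FIR–QRY: 6+17+7 = 30
TOR–QRY: 21 = 21
The minimum is $21 via TOR–QRY.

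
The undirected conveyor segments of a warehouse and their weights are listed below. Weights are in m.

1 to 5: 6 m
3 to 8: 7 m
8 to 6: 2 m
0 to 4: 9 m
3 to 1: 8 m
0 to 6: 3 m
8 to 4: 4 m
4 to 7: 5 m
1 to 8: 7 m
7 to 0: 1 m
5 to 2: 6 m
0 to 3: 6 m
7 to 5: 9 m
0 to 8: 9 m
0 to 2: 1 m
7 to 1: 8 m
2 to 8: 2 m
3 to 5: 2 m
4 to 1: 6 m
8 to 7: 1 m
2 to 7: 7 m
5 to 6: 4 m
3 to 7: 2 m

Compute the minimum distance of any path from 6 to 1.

Running Dijkstra from 6:
6: 0
8: 2  (via 6)
0: 3  (via 6)
7: 3  (via 8)
2: 4  (via 8)
5: 4  (via 6)
3: 5  (via 7)
4: 6  (via 8)
1: 9  (via 8)
Shortest route: 6 → 8 → 1 = 9 m.

9 m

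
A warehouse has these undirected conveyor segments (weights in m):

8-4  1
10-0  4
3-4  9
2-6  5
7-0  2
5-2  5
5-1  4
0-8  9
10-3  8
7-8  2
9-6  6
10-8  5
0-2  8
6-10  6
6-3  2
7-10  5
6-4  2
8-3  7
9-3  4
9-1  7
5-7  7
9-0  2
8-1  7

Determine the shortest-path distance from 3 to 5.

Settle nodes by increasing distance from 3:
3: 0
6: 2  (via 3)
4: 4  (via 6)
9: 4  (via 3)
8: 5  (via 4)
0: 6  (via 9)
2: 7  (via 6)
7: 7  (via 8)
10: 8  (via 3)
1: 11  (via 9)
5: 12  (via 2)
Shortest route: 3 → 6 → 2 → 5 = 12 m.

12 m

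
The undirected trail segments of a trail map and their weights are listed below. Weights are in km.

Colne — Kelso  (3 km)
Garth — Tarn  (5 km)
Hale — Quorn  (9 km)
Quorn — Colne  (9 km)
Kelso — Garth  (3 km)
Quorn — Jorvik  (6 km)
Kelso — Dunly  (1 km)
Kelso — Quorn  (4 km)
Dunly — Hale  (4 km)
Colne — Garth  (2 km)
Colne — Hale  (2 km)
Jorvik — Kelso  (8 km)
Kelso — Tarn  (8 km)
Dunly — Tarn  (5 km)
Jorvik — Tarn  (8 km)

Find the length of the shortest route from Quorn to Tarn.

10 km

Settle nodes by increasing distance from Quorn:
Quorn: 0
Kelso: 4  (via Quorn)
Dunly: 5  (via Kelso)
Jorvik: 6  (via Quorn)
Garth: 7  (via Kelso)
Colne: 7  (via Kelso)
Hale: 9  (via Quorn)
Tarn: 10  (via Dunly)
Shortest route: Quorn → Kelso → Dunly → Tarn = 10 km.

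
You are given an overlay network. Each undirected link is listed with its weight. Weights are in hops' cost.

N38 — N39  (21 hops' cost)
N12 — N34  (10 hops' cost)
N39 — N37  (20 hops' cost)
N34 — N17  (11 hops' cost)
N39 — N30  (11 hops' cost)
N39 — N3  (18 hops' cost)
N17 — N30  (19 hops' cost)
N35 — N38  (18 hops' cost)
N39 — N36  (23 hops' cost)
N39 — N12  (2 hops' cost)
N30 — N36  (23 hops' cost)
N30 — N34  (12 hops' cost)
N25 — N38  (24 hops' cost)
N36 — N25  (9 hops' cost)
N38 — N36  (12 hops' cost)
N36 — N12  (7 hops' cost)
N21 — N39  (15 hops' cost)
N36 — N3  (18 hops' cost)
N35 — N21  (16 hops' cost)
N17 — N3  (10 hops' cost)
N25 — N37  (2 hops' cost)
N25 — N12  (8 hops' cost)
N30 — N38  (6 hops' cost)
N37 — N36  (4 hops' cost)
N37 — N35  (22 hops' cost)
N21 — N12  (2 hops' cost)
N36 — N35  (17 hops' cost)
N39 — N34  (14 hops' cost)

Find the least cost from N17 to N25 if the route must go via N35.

62 hops' cost

Shortest N17→N35: N17–N34–N12–N21–N35 = 39
Shortest N35→N25: N35–N36–N37–N25 = 23
Total via N35: 39 + 23 = 62 hops' cost.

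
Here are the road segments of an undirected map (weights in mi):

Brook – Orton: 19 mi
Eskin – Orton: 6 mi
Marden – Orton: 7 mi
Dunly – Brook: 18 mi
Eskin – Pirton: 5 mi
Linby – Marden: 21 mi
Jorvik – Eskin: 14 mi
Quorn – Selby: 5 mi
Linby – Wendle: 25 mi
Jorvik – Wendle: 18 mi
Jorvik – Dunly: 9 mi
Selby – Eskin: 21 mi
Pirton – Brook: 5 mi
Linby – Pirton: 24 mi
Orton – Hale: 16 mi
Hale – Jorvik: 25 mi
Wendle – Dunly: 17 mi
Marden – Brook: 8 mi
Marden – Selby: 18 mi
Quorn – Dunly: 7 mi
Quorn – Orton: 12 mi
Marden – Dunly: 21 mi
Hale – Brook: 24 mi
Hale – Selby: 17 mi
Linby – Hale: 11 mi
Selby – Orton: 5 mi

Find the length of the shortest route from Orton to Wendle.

34 mi

Settle nodes by increasing distance from Orton:
Orton: 0
Selby: 5  (via Orton)
Eskin: 6  (via Orton)
Marden: 7  (via Orton)
Quorn: 10  (via Selby)
Pirton: 11  (via Eskin)
Brook: 15  (via Marden)
Hale: 16  (via Orton)
Dunly: 17  (via Quorn)
Jorvik: 20  (via Eskin)
Linby: 27  (via Hale)
Wendle: 34  (via Dunly)
Shortest route: Orton → Selby → Quorn → Dunly → Wendle = 34 mi.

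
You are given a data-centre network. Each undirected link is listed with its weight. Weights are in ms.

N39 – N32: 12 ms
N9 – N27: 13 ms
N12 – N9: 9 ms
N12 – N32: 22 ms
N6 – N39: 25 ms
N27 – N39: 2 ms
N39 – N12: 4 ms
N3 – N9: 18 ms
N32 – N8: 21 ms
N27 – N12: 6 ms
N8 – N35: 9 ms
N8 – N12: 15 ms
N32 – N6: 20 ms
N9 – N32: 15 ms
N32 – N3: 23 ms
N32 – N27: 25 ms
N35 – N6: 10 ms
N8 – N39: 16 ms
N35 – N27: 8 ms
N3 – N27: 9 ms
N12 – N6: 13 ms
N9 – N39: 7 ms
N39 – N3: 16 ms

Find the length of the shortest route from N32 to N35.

Compare a few routes:
N32 → N39 → N12 → N27 → N35: 12+4+6+8 = 30
N32 → N8 → N35: 21+9 = 30
N32 → N6 → N35: 20+10 = 30
N32 → N39 → N27 → N35: 12+2+8 = 22
Cheapest is N32 → N39 → N27 → N35 at 22 ms.

22 ms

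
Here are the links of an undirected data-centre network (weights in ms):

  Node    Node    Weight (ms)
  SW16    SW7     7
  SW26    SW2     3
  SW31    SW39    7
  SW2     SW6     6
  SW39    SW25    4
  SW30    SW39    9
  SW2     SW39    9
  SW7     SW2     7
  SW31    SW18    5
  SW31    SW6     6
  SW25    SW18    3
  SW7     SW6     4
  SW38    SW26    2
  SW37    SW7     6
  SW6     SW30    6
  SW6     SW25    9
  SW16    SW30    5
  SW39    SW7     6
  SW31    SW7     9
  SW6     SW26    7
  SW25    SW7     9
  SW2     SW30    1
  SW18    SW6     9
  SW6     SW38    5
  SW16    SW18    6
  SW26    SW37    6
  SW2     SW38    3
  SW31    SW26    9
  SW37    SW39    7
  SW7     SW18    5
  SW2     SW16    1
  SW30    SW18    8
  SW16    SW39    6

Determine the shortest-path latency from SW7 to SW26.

Shortest distances from SW7:
SW7: 0
SW6: 4  (via SW7)
SW18: 5  (via SW7)
SW37: 6  (via SW7)
SW39: 6  (via SW7)
SW16: 7  (via SW7)
SW2: 7  (via SW7)
SW25: 8  (via SW18)
SW30: 8  (via SW2)
SW38: 9  (via SW6)
SW31: 9  (via SW7)
SW26: 10  (via SW2)
Shortest route: SW7 → SW2 → SW26 = 10 ms.

10 ms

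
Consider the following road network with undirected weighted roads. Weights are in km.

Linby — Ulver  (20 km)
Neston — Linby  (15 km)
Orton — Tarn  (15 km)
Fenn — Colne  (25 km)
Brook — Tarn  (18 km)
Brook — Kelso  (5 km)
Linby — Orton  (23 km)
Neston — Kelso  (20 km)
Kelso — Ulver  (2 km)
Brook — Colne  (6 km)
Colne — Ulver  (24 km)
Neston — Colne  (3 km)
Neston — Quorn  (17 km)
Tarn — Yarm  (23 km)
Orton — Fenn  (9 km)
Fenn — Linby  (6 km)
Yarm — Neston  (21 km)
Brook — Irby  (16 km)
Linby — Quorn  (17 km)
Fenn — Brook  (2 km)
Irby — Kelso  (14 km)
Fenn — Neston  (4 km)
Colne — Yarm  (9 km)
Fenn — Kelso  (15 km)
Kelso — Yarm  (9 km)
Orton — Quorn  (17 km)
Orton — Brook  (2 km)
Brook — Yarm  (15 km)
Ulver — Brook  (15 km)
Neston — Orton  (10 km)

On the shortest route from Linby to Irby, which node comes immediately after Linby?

Enumerating some paths:
Linby–Fenn–Orton–Brook–Irby: 6+9+2+16 = 33
Linby–Fenn–Brook–Irby: 6+2+16 = 24
Linby–Fenn–Brook–Kelso–Irby: 6+2+5+14 = 27
Cheapest is Linby–Fenn–Brook–Irby at 24 km.
So from Linby the first move is to Fenn.

Fenn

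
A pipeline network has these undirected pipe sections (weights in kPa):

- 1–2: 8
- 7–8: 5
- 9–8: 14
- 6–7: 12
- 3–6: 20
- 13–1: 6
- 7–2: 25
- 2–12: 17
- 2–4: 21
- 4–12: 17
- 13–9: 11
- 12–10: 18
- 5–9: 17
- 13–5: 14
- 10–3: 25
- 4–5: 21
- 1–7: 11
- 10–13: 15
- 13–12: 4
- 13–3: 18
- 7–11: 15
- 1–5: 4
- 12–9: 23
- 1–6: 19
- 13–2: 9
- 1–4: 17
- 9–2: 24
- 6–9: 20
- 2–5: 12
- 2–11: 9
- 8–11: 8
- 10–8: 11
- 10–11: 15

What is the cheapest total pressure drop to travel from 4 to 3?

Settle nodes by increasing distance from 4:
4: 0
1: 17  (via 4)
12: 17  (via 4)
2: 21  (via 4)
5: 21  (via 4)
13: 21  (via 12)
7: 28  (via 1)
11: 30  (via 2)
9: 32  (via 13)
8: 33  (via 7)
10: 35  (via 12)
6: 36  (via 1)
3: 39  (via 13)
Shortest route: 4–12–13–3 = 39 kPa.

39 kPa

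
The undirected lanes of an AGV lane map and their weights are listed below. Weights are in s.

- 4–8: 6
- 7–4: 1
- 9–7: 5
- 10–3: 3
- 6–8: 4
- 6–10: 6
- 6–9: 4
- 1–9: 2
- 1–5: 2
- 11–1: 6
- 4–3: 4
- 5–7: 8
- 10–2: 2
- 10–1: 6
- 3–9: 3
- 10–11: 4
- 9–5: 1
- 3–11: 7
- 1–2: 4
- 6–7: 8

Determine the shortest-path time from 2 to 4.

Candidate routes:
2–1–5–9–7–4: 4+2+1+5+1 = 13
2–1–9–7–4: 4+2+5+1 = 12
2–1–9–3–4: 4+2+3+4 = 13
2–10–3–4: 2+3+4 = 9
The minimum is 9 s via 2–10–3–4.

9 s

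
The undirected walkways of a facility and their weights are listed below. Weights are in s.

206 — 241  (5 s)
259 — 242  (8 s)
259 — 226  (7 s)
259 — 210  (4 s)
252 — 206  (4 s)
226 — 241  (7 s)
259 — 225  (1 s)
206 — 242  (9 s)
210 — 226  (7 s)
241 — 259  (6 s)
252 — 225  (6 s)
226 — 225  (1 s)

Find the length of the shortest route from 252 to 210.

Settle nodes by increasing distance from 252:
252: 0
206: 4  (via 252)
225: 6  (via 252)
226: 7  (via 225)
259: 7  (via 225)
241: 9  (via 206)
210: 11  (via 259)
Shortest route: 252 → 225 → 259 → 210 = 11 s.

11 s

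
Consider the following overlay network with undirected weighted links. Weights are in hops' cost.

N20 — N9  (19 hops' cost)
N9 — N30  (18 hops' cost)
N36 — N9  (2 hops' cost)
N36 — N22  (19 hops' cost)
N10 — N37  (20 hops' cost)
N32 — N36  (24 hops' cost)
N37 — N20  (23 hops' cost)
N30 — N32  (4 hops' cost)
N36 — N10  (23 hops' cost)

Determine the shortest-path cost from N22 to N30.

39 hops' cost

Compare a few routes:
N22–N36–N32–N30: 19+24+4 = 47
N22–N36–N9–N30: 19+2+18 = 39
Cheapest is N22–N36–N9–N30 at 39 hops' cost.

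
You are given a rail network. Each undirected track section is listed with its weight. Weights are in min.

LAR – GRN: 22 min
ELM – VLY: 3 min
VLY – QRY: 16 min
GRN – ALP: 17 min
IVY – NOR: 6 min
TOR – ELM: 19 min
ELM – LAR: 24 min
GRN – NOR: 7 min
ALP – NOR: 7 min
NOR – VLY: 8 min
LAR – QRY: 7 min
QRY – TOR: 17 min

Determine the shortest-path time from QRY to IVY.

30 min

Running Dijkstra from QRY:
QRY: 0
LAR: 7  (via QRY)
VLY: 16  (via QRY)
TOR: 17  (via QRY)
ELM: 19  (via VLY)
NOR: 24  (via VLY)
GRN: 29  (via LAR)
IVY: 30  (via NOR)
Shortest route: QRY–VLY–NOR–IVY = 30 min.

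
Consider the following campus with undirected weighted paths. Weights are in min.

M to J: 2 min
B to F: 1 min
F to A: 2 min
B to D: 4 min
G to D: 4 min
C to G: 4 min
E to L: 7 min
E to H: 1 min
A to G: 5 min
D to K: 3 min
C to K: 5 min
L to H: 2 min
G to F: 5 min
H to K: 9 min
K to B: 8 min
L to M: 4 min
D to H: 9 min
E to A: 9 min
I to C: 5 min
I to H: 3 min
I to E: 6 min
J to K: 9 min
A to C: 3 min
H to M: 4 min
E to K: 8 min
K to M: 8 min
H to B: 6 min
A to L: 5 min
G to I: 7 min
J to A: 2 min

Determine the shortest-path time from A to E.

Candidate routes:
A - E: 9 = 9
A - J - M - H - E: 2+2+4+1 = 9
A - L - H - E: 5+2+1 = 8
The minimum is 8 min via A - L - H - E.

8 min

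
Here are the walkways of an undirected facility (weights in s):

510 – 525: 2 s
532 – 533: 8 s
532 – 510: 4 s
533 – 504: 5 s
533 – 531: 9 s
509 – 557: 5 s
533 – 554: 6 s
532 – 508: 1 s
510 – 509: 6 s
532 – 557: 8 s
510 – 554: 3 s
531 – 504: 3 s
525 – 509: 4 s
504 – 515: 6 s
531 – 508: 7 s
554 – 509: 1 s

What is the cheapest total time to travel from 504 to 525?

16 s

Candidate routes:
504–533–532–510–525: 5+8+4+2 = 19
504–531–508–532–510–525: 3+7+1+4+2 = 17
504–533–554–509–525: 5+6+1+4 = 16
504–533–554–509–510–525: 5+6+1+6+2 = 20
The minimum is 16 s via 504–533–554–509–525.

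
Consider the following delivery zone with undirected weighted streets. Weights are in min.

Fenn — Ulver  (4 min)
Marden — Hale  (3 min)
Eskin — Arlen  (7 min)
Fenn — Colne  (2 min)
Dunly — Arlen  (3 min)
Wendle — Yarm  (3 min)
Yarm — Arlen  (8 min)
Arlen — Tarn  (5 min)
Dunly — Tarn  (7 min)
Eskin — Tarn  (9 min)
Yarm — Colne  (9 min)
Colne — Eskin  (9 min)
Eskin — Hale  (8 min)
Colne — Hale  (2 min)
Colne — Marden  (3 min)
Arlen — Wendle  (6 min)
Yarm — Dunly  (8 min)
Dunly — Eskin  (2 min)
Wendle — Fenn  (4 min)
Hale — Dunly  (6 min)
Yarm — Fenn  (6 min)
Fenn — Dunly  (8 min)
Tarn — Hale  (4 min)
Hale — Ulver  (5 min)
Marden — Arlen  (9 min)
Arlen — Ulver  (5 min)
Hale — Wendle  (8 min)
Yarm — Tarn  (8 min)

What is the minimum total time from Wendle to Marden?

9 min

Enumerating some paths:
Wendle → Hale → Marden: 8+3 = 11
Wendle → Fenn → Colne → Marden: 4+2+3 = 9
The minimum is 9 min via Wendle → Fenn → Colne → Marden.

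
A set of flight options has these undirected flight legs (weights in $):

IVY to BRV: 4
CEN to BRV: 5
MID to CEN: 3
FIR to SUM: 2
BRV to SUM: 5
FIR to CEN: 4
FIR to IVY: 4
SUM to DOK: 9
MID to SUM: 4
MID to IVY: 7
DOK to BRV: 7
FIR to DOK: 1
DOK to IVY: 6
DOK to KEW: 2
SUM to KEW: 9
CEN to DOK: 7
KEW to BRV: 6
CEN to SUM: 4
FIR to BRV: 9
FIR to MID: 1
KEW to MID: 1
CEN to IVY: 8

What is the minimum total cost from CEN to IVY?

$8

Enumerating some paths:
CEN - BRV - IVY: 5+4 = 9
CEN - SUM - FIR - IVY: 4+2+4 = 10
CEN - IVY: 8 = 8
CEN - MID - IVY: 3+7 = 10
Cheapest is CEN - IVY at $8.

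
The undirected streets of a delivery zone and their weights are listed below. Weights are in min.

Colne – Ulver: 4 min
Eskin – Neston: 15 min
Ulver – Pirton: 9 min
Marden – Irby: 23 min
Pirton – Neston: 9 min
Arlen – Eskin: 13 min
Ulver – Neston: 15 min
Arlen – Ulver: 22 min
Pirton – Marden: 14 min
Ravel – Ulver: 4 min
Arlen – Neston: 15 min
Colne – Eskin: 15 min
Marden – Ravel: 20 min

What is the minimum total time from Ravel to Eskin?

Shortest distances from Ravel:
Ravel: 0
Ulver: 4  (via Ravel)
Colne: 8  (via Ulver)
Pirton: 13  (via Ulver)
Neston: 19  (via Ulver)
Marden: 20  (via Ravel)
Eskin: 23  (via Colne)
Shortest route: Ravel → Ulver → Colne → Eskin = 23 min.

23 min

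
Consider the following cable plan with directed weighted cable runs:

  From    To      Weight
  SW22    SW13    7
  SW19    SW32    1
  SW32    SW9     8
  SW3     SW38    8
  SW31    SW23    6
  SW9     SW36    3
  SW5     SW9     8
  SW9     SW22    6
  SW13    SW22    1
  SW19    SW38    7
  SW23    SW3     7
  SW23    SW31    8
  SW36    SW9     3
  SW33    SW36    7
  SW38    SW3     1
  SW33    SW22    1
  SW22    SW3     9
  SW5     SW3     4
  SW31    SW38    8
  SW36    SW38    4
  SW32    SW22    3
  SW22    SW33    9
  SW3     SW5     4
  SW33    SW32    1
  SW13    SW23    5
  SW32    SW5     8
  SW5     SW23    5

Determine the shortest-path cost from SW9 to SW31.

Shortest distances from SW9:
SW9: 0
SW36: 3  (via SW9)
SW22: 6  (via SW9)
SW38: 7  (via SW36)
SW3: 8  (via SW38)
SW5: 12  (via SW3)
SW13: 13  (via SW22)
SW33: 15  (via SW22)
SW32: 16  (via SW33)
SW23: 17  (via SW5)
SW31: 25  (via SW23)
Shortest route: SW9–SW36–SW38–SW3–SW5–SW23–SW31 = 25.

25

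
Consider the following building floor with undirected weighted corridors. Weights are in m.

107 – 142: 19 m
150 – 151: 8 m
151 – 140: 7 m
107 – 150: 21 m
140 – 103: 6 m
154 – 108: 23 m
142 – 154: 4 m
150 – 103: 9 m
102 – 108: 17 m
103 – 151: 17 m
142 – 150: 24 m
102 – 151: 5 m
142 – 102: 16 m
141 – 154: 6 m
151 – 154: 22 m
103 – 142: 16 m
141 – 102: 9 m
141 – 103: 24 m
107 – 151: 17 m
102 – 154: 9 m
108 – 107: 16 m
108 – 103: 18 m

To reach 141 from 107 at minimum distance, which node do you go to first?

Enumerating some paths:
107 - 151 - 102 - 141: 17+5+9 = 31
107 - 142 - 154 - 141: 19+4+6 = 29
Cheapest is 107 - 142 - 154 - 141 at 29 m.
So from 107 the first move is to 142.

142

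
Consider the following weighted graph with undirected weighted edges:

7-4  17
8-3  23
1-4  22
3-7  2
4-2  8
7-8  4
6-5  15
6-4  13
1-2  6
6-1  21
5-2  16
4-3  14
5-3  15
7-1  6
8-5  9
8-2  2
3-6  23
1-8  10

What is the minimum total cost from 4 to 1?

Settle nodes by increasing distance from 4:
4: 0
2: 8  (via 4)
8: 10  (via 2)
6: 13  (via 4)
1: 14  (via 2)
Shortest route: 4–2–1 = 14.

14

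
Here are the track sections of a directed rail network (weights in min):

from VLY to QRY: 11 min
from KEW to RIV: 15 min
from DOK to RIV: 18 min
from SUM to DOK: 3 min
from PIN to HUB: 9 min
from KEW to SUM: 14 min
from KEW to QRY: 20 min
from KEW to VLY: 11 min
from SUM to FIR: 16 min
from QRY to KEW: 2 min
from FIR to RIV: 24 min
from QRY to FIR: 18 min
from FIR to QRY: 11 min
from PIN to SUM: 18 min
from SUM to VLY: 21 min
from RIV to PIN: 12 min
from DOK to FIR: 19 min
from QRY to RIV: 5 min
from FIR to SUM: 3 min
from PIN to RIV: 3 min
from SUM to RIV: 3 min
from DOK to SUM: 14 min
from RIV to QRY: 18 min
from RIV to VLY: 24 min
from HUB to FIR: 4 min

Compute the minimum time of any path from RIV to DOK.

31 min

Enumerating some paths:
RIV–QRY–KEW–SUM–DOK: 18+2+14+3 = 37
RIV–PIN–HUB–FIR–SUM–DOK: 12+9+4+3+3 = 31
RIV–PIN–SUM–DOK: 12+18+3 = 33
The minimum is 31 min via RIV–PIN–HUB–FIR–SUM–DOK.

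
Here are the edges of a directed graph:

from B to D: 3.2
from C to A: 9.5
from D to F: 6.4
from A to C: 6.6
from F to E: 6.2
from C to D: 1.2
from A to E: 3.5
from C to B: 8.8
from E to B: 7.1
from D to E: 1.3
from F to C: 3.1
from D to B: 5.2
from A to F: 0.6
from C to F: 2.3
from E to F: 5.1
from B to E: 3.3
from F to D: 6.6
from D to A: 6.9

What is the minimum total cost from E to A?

Running Dijkstra from E:
E: 0
F: 5.1  (via E)
B: 7.1  (via E)
C: 8.2  (via F)
D: 9.4  (via C)
A: 16.3  (via D)
Shortest route: E–F–C–D–A = 16.3.

16.3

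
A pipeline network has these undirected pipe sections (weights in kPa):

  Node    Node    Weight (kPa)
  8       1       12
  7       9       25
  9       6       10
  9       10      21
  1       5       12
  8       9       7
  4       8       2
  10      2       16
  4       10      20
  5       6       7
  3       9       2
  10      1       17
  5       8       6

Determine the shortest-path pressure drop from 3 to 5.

15 kPa

Enumerating some paths:
3 - 9 - 8 - 5: 2+7+6 = 15
3 - 9 - 8 - 1 - 5: 2+7+12+12 = 33
3 - 9 - 6 - 5: 2+10+7 = 19
The minimum is 15 kPa via 3 - 9 - 8 - 5.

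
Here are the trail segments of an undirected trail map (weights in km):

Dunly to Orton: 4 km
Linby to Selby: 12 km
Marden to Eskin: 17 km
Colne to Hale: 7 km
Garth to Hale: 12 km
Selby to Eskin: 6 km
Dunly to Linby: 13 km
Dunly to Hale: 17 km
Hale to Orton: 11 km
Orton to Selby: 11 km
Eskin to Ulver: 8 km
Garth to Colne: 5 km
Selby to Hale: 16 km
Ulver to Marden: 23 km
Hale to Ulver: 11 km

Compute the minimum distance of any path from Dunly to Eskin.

Shortest distances from Dunly:
Dunly: 0
Orton: 4  (via Dunly)
Linby: 13  (via Dunly)
Hale: 15  (via Orton)
Selby: 15  (via Orton)
Eskin: 21  (via Selby)
Shortest route: Dunly → Orton → Selby → Eskin = 21 km.

21 km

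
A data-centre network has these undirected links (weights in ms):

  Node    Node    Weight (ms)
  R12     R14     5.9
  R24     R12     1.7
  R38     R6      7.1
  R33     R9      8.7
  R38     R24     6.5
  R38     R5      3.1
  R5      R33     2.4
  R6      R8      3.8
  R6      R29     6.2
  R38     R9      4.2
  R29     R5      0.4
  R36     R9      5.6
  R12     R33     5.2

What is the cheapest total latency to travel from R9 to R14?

Running Dijkstra from R9:
R9: 0
R38: 4.2  (via R9)
R36: 5.6  (via R9)
R5: 7.3  (via R38)
R29: 7.7  (via R5)
R33: 8.7  (via R9)
R24: 10.7  (via R38)
R6: 11.3  (via R38)
R12: 12.4  (via R24)
R8: 15.1  (via R6)
R14: 18.3  (via R12)
Shortest route: R9 → R38 → R24 → R12 → R14 = 18.3 ms.

18.3 ms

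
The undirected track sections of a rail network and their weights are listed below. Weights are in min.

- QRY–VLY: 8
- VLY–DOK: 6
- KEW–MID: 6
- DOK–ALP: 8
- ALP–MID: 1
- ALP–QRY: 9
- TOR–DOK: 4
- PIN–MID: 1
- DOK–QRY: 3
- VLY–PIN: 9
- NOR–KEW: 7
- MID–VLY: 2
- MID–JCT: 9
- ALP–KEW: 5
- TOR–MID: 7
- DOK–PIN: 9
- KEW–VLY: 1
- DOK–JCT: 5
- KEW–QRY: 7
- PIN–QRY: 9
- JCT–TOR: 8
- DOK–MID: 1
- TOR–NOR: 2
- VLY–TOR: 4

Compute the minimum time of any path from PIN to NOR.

Settle nodes by increasing distance from PIN:
PIN: 0
MID: 1  (via PIN)
ALP: 2  (via MID)
DOK: 2  (via MID)
VLY: 3  (via MID)
KEW: 4  (via VLY)
QRY: 5  (via DOK)
TOR: 6  (via DOK)
JCT: 7  (via DOK)
NOR: 8  (via TOR)
Shortest route: PIN–MID–DOK–TOR–NOR = 8 min.

8 min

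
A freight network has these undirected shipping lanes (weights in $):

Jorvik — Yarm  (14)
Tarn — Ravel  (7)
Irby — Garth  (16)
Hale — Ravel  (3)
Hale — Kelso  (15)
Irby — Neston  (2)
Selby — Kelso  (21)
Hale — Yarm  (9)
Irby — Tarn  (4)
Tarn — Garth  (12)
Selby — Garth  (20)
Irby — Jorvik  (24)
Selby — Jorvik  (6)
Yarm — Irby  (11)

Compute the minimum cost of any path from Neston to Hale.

Enumerating some paths:
Neston–Irby–Tarn–Ravel–Hale: 2+4+7+3 = 16
Neston–Irby–Yarm–Hale: 2+11+9 = 22
Cheapest is Neston–Irby–Tarn–Ravel–Hale at $16.

$16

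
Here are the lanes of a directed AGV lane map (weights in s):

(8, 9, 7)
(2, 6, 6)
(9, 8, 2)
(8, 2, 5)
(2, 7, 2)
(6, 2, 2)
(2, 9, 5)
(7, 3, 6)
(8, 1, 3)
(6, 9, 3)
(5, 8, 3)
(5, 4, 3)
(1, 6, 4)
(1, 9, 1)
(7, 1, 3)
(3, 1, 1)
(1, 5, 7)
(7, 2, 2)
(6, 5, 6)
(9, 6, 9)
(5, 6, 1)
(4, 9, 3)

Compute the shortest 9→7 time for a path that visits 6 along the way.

13 s

Shortest 9→6: 9–6 = 9
Shortest 6→7: 6–2–7 = 4
Total via 6: 9 + 4 = 13 s.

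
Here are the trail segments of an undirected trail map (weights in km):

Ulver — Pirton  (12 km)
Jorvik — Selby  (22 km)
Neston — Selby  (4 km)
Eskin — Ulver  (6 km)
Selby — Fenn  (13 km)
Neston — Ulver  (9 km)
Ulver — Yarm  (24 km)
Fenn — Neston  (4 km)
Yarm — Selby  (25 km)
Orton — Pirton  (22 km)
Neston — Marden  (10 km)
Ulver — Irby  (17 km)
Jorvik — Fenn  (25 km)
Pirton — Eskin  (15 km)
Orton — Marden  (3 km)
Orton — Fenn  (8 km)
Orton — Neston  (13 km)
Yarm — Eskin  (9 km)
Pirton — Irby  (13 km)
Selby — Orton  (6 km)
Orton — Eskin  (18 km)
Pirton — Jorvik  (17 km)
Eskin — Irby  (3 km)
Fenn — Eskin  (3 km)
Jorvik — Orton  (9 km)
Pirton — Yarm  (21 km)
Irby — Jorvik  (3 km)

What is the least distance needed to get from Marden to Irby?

15 km

Shortest distances from Marden:
Marden: 0
Orton: 3  (via Marden)
Selby: 9  (via Orton)
Neston: 10  (via Marden)
Fenn: 11  (via Orton)
Jorvik: 12  (via Orton)
Eskin: 14  (via Fenn)
Irby: 15  (via Jorvik)
Shortest route: Marden → Orton → Jorvik → Irby = 15 km.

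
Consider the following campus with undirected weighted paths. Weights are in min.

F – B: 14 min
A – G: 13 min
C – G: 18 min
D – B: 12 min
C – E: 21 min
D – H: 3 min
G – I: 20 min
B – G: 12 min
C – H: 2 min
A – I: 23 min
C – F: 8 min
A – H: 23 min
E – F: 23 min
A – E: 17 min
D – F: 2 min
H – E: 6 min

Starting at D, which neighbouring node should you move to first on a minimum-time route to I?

H

Enumerating some paths:
D - H - C - G - I: 3+2+18+20 = 43
D - B - G - I: 12+12+20 = 44
D - F - C - G - I: 2+8+18+20 = 48
Cheapest is D - H - C - G - I at 43 min.
So from D the first move is to H.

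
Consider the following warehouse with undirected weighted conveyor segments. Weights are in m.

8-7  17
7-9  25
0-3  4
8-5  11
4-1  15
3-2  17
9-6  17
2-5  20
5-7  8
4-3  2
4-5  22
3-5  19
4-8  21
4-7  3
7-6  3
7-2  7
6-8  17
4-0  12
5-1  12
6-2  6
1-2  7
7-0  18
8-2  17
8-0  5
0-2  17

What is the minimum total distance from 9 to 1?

Candidate routes:
9 - 6 - 7 - 2 - 1: 17+3+7+7 = 34
9 - 6 - 7 - 4 - 1: 17+3+3+15 = 38
9 - 6 - 2 - 1: 17+6+7 = 30
The minimum is 30 m via 9 - 6 - 2 - 1.

30 m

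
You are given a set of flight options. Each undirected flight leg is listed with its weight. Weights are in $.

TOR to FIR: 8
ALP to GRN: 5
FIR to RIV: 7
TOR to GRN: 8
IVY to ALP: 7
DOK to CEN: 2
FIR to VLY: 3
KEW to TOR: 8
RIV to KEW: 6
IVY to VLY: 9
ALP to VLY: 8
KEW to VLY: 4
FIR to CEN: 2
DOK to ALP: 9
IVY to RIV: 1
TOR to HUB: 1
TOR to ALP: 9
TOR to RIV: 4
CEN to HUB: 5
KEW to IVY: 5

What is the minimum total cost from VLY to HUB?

Candidate routes:
VLY → KEW → RIV → TOR → HUB: 4+6+4+1 = 15
VLY → FIR → TOR → HUB: 3+8+1 = 12
VLY → FIR → CEN → HUB: 3+2+5 = 10
VLY → KEW → TOR → HUB: 4+8+1 = 13
The minimum is $10 via VLY → FIR → CEN → HUB.

$10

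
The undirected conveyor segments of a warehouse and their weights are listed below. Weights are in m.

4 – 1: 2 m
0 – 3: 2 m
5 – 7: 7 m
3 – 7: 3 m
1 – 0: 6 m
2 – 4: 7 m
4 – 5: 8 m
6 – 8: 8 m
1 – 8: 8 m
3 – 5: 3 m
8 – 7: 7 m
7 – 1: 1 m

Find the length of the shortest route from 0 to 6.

20 m

Enumerating some paths:
0–3–7–1–8–6: 2+3+1+8+8 = 22
0–3–7–8–6: 2+3+7+8 = 20
0–1–8–6: 6+8+8 = 22
Cheapest is 0–3–7–8–6 at 20 m.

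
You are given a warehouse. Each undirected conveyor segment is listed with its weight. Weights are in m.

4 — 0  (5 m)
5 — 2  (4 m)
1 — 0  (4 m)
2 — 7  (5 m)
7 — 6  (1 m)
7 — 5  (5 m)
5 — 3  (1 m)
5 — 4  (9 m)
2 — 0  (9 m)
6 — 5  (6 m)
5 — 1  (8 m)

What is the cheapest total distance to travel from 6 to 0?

15 m

Shortest distances from 6:
6: 0
7: 1  (via 6)
2: 6  (via 7)
5: 6  (via 6)
3: 7  (via 5)
1: 14  (via 5)
0: 15  (via 2)
Shortest route: 6–7–2–0 = 15 m.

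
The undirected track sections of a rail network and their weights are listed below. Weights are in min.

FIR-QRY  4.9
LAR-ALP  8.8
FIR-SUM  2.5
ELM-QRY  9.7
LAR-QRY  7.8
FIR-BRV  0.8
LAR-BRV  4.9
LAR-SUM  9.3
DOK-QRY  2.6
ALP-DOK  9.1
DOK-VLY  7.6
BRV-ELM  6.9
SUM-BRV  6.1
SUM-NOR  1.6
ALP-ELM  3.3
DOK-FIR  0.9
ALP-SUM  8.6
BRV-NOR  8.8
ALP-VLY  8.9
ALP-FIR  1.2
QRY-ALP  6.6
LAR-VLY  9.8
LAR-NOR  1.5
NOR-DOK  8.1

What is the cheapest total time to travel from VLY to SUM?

Candidate routes:
VLY–LAR–NOR–SUM: 9.8+1.5+1.6 = 12.9
VLY–DOK–FIR–SUM: 7.6+0.9+2.5 = 11
VLY–ALP–FIR–SUM: 8.9+1.2+2.5 = 12.6
Cheapest is VLY–DOK–FIR–SUM at 11 min.

11 min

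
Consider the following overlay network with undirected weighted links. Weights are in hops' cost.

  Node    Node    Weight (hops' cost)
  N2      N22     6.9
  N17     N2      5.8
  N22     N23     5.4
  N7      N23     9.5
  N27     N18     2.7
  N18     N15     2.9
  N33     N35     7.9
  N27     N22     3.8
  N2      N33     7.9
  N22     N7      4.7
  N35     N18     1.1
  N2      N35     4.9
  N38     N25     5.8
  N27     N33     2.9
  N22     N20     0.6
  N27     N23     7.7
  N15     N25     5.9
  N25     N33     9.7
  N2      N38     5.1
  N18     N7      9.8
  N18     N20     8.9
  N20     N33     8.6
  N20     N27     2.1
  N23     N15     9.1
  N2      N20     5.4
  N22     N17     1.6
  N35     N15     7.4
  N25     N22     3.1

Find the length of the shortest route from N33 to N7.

10.3 hops' cost

Enumerating some paths:
N33 - N27 - N20 - N22 - N7: 2.9+2.1+0.6+4.7 = 10.3
N33 - N27 - N22 - N7: 2.9+3.8+4.7 = 11.4
Cheapest is N33 - N27 - N20 - N22 - N7 at 10.3 hops' cost.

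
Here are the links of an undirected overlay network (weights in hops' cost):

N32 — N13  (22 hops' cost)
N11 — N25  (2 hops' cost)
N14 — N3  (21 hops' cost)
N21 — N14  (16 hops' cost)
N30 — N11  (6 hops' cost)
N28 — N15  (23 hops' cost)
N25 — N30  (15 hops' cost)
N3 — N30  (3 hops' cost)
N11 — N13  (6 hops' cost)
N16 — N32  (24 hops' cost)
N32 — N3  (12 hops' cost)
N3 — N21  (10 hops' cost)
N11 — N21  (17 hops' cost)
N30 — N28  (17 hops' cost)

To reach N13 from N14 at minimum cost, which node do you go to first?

Enumerating some paths:
N14 → N3 → N30 → N11 → N13: 21+3+6+6 = 36
N14 → N3 → N30 → N25 → N11 → N13: 21+3+15+2+6 = 47
N14 → N21 → N3 → N30 → N11 → N13: 16+10+3+6+6 = 41
N14 → N21 → N11 → N13: 16+17+6 = 39
The minimum is 36 hops' cost via N14 → N3 → N30 → N11 → N13.
So from N14 the first move is to N3.

N3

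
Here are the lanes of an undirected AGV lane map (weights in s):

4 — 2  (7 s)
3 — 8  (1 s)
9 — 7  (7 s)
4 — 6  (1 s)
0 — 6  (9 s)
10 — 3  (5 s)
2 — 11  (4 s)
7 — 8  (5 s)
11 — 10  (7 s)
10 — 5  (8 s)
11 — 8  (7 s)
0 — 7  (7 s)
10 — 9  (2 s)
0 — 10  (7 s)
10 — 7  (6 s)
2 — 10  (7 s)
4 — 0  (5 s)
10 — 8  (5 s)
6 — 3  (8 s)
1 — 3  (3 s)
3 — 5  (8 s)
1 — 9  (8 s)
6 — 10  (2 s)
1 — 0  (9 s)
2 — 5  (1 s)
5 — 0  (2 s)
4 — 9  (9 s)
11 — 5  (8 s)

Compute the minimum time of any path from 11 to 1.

Candidate routes:
11 → 10 → 3 → 1: 7+5+3 = 15
11 → 2 → 5 → 3 → 1: 4+1+8+3 = 16
11 → 8 → 3 → 1: 7+1+3 = 11
The minimum is 11 s via 11 → 8 → 3 → 1.

11 s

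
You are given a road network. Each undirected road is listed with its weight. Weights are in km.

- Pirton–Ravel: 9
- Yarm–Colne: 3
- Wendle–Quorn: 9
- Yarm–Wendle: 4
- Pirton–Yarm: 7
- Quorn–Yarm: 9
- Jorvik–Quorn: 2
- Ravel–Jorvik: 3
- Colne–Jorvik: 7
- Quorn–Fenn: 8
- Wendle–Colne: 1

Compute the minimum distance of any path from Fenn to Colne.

Shortest distances from Fenn:
Fenn: 0
Quorn: 8  (via Fenn)
Jorvik: 10  (via Quorn)
Ravel: 13  (via Jorvik)
Yarm: 17  (via Quorn)
Colne: 17  (via Jorvik)
Shortest route: Fenn → Quorn → Jorvik → Colne = 17 km.

17 km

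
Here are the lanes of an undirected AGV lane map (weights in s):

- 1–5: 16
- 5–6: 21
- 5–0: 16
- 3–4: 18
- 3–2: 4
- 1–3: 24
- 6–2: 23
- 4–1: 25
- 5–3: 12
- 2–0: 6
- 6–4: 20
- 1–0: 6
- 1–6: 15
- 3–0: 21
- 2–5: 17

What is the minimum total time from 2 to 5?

Running Dijkstra from 2:
2: 0
3: 4  (via 2)
0: 6  (via 2)
1: 12  (via 0)
5: 16  (via 3)
Shortest route: 2 → 3 → 5 = 16 s.

16 s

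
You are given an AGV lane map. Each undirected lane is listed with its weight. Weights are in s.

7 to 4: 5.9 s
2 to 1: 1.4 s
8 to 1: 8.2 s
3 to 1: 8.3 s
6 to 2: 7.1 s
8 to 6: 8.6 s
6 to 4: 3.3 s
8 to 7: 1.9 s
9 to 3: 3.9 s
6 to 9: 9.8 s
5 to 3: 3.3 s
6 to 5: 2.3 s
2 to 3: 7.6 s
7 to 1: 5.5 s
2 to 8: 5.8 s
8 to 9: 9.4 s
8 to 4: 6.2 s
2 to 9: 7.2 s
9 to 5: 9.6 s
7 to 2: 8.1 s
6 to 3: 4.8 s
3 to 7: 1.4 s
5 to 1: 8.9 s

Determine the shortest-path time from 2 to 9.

Shortest distances from 2:
2: 0
1: 1.4  (via 2)
8: 5.8  (via 2)
7: 6.9  (via 1)
6: 7.1  (via 2)
9: 7.2  (via 2)
Shortest route: 2–9 = 7.2 s.

7.2 s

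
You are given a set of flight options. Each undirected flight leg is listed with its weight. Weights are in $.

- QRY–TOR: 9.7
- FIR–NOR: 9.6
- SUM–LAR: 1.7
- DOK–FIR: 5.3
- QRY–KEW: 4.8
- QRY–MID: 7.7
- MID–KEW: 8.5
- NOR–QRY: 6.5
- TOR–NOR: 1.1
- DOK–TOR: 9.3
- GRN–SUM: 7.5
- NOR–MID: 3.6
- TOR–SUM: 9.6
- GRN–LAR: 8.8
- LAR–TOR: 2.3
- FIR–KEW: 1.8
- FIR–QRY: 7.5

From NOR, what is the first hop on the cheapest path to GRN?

TOR

Candidate routes:
NOR–TOR–LAR–SUM–GRN: 1.1+2.3+1.7+7.5 = 12.6
NOR–TOR–LAR–GRN: 1.1+2.3+8.8 = 12.2
The minimum is $12.2 via NOR–TOR–LAR–GRN.
So from NOR the first move is to TOR.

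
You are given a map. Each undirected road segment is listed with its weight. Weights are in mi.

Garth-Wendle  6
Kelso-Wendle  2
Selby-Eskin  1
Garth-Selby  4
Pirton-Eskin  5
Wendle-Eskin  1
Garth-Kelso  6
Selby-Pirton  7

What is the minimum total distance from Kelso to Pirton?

Enumerating some paths:
Kelso → Wendle → Eskin → Selby → Pirton: 2+1+1+7 = 11
Kelso → Wendle → Eskin → Pirton: 2+1+5 = 8
Kelso → Garth → Selby → Eskin → Pirton: 6+4+1+5 = 16
Cheapest is Kelso → Wendle → Eskin → Pirton at 8 mi.

8 mi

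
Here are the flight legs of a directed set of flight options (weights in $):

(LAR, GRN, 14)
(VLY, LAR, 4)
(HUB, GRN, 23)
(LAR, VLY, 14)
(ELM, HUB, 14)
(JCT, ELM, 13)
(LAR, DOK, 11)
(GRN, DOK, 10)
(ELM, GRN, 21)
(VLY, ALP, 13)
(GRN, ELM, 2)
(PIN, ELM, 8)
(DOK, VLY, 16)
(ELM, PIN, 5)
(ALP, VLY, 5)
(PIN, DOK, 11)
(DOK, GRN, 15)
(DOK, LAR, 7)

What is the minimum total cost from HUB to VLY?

$49

Compare a few routes:
HUB–GRN–DOK–VLY: 23+10+16 = 49
HUB–GRN–ELM–PIN–DOK–VLY: 23+2+5+11+16 = 57
HUB–GRN–DOK–LAR–VLY: 23+10+7+14 = 54
Cheapest is HUB–GRN–DOK–VLY at $49.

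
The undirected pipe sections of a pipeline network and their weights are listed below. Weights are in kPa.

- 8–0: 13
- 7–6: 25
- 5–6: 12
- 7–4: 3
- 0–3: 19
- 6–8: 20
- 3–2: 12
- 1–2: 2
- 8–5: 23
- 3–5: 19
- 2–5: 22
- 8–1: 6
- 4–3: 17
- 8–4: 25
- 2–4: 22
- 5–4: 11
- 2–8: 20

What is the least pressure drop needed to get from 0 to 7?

Enumerating some paths:
0–3–4–7: 19+17+3 = 39
0–8–1–2–4–7: 13+6+2+22+3 = 46
0–8–5–4–7: 13+23+11+3 = 50
0–8–4–7: 13+25+3 = 41
Cheapest is 0–3–4–7 at 39 kPa.

39 kPa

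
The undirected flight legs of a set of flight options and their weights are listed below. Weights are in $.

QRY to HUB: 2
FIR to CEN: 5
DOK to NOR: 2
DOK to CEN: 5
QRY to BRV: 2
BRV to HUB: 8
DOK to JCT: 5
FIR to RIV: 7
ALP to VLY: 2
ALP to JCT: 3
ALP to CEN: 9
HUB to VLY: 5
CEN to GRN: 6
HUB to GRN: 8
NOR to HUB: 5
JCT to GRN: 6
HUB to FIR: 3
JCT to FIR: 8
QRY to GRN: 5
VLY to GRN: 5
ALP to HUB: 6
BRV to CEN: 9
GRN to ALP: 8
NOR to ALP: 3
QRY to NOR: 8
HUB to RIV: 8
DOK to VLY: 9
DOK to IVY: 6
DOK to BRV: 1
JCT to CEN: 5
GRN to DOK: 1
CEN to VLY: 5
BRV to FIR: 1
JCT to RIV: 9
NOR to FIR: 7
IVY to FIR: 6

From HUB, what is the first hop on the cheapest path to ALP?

Candidate routes:
HUB–QRY–BRV–DOK–NOR–ALP: 2+2+1+2+3 = 10
HUB–NOR–ALP: 5+3 = 8
HUB–VLY–ALP: 5+2 = 7
HUB–ALP: 6 = 6
Cheapest is HUB–ALP at $6.
So from HUB the first move is to ALP.

ALP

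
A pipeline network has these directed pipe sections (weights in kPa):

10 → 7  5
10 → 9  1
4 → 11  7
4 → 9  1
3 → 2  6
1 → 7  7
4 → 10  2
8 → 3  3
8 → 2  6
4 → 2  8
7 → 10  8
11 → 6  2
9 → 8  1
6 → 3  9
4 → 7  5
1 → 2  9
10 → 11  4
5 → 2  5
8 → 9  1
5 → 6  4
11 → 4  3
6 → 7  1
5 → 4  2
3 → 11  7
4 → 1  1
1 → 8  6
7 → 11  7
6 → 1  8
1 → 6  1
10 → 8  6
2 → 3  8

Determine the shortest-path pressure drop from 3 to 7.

Candidate routes:
3–11–6–7: 7+2+1 = 10
3–11–4–1–6–7: 7+3+1+1+1 = 13
Cheapest is 3–11–6–7 at 10 kPa.

10 kPa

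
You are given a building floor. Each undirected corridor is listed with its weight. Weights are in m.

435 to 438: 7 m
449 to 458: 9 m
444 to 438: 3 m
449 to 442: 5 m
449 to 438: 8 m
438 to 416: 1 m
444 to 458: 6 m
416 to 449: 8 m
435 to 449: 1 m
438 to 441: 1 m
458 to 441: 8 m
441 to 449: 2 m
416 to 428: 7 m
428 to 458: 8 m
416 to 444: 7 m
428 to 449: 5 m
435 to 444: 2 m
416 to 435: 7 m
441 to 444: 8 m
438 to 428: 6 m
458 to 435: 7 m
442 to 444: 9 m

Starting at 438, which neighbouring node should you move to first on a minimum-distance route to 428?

428

Compare a few routes:
438 → 428: 6 = 6
438 → 416 → 428: 1+7 = 8
The minimum is 6 m via 438 → 428.
So from 438 the first move is to 428.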